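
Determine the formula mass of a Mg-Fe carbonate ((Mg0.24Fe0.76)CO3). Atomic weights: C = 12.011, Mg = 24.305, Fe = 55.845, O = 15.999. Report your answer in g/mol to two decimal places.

Mg: 0.24 × 24.305 = 5.8332
Fe: 0.76 × 55.845 = 42.4422
C: 1 × 12.011 = 12.0110
O: 3 × 15.999 = 47.9970
Summing the contributions gives the formula mass.

108.28 g/mol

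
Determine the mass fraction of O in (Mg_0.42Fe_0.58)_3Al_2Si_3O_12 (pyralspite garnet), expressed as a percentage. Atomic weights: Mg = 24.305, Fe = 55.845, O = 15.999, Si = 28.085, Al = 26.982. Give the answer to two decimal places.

Molar mass of (Mg_0.42Fe_0.58)_3Al_2Si_3O_12: 1.26×24.305 + 1.74×55.845 + 2×26.982 + 3×28.085 + 12×15.999 = 458.002 g/mol.
Mass of O per formula unit: 12 × 15.999 = 191.988 g.
Weight fraction O = 191.988 / 458.002 = 0.4192.

41.92 mass %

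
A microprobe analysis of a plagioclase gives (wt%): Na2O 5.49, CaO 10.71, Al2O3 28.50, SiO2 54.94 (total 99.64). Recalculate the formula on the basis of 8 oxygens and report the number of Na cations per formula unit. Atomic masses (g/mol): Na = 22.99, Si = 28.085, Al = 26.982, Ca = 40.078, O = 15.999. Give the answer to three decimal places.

Na2O (M=61.979): mol = 0.08858; Na = 0.17716, O = 0.08858.
CaO (M=56.077): mol = 0.19099; Ca = 0.19099, O = 0.19099.
Al2O3 (M=101.961): mol = 0.27952; Al = 0.55904, O = 0.83856.
SiO2 (M=60.083): mol = 0.91440; Si = 0.91440, O = 1.82880.
ΣO = 2.94693; factor = 8/ΣO = 2.71469.
Na apfu = 0.17716 × 2.71469 = 0.481.

0.481 Na apfu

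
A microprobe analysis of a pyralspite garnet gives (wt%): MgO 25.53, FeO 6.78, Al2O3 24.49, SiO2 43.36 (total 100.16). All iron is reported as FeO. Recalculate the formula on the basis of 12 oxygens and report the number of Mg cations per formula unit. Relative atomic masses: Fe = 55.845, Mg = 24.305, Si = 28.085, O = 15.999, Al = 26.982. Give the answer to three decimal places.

MgO (M=40.304): mol = 0.63344; Mg = 0.63344, O = 0.63344.
FeO (M=71.844): mol = 0.09437; Fe = 0.09437, O = 0.09437.
Al2O3 (M=101.961): mol = 0.24019; Al = 0.48038, O = 0.72057.
SiO2 (M=60.083): mol = 0.72167; Si = 0.72167, O = 1.44334.
ΣO = 2.89172; factor = 12/ΣO = 4.14978.
Mg apfu = 0.63344 × 4.14978 = 2.629.

2.629 Mg apfu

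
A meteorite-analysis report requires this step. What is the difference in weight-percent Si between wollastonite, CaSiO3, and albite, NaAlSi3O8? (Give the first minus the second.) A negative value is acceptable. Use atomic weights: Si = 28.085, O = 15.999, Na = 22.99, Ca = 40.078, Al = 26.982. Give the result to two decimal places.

Si in CaSiO3: molar mass 116.160 g/mol; 1×28.085 = 28.085 g → 24.18 wt%.
Si in NaAlSi3O8: molar mass 262.219 g/mol; 3×28.085 = 84.255 g → 32.13 wt%.
Difference = 24.18 − 32.13 = -7.95 percentage points.

-7.95 percentage points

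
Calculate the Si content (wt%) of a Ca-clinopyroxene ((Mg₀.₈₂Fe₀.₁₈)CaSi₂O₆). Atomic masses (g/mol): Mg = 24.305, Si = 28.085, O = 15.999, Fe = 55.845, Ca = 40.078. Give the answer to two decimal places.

25.28 wt%

M((Mg₀.₈₂Fe₀.₁₈)CaSi₂O₆) = 222.224 g/mol.
Si contributes 2 × 28.085 = 56.170 g per mole.
56.170/222.224 = 0.2528 → 25.28%.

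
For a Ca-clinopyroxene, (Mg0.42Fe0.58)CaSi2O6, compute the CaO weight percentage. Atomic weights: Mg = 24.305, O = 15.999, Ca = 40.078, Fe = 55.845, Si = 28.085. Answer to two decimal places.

23.88 wt%

Formula mass = 234.840 g/mol.
1 Ca → 1.0000 mol CaO per formula unit; M(CaO) = 56.077, so CaO mass = 56.077 g.
56.077/234.840 × 100 = 23.88 wt%.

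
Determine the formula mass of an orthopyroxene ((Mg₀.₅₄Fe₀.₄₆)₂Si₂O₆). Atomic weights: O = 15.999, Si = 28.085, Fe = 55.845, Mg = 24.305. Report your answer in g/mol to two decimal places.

229.79 g/mol

Mg: 1.08 × 24.305 = 26.2494
Fe: 0.92 × 55.845 = 51.3774
Si: 2 × 28.085 = 56.1700
O: 6 × 15.999 = 95.9940
Summing the contributions gives the formula mass.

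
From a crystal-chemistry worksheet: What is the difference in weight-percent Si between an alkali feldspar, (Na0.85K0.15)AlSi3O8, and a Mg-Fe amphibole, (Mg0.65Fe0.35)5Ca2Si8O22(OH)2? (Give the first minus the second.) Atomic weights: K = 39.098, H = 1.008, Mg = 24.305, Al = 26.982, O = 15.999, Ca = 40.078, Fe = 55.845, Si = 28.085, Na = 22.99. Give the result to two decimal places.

Si in (Na0.85K0.15)AlSi3O8: molar mass 264.635 g/mol; 3×28.085 = 84.255 g → 31.84 wt%.
Si in (Mg0.65Fe0.35)5Ca2Si8O22(OH)2: molar mass 867.548 g/mol; 8×28.085 = 224.680 g → 25.90 wt%.
Difference = 31.84 − 25.90 = 5.94 percentage points.

5.94 percentage points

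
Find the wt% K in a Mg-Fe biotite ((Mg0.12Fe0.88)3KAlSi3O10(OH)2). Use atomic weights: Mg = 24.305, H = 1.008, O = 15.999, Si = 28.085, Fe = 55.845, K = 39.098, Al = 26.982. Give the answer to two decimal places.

Formula mass = 0.36·24.305 + 2.64·55.845 + 1·39.098 + 1·26.982 + 3·28.085 + 12·15.999 + 2·1.008 = 500.520 g/mol, of which 39.098 g is K.
So K makes up 39.098/500.520 = 0.0781 of the mass, i.e. 7.81%.

7.81 wt%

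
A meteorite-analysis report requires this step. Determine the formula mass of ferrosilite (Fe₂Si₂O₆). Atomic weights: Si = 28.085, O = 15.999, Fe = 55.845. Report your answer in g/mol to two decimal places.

263.85 g/mol

Fe: 2 × 55.845 = 111.6900
Si: 2 × 28.085 = 56.1700
O: 6 × 15.999 = 95.9940
Summing the contributions gives the formula mass.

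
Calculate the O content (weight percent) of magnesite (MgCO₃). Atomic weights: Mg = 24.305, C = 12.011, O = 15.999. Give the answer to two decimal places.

Molar mass of MgCO₃: 1·24.305 + 1·12.011 + 3·15.999 = 84.313 g/mol.
Mass of O per formula unit: 3 × 15.999 = 47.997 g.
Weight fraction O = 47.997 / 84.313 = 0.5693.

56.93 weight percent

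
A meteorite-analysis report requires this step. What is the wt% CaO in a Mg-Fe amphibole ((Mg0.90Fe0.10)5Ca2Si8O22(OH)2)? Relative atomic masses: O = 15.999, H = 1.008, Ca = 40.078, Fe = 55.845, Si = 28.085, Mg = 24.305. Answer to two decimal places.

M((Mg0.90Fe0.10)5Ca2Si8O22(OH)2) = 828.123 g/mol; M(CaO) = 56.077 g/mol.
Moles CaO per formula unit = 2 Ca ÷ 1 = 2.0000.
CaO fraction = (2.0000 × 56.077) / 828.123 = 112.154/828.123 = 0.1354.

13.54 wt%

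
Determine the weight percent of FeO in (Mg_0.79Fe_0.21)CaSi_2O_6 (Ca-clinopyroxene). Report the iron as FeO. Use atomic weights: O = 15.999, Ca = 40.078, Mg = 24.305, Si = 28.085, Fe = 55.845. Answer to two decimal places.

6.76 wt%

Formula mass = 223.170 g/mol.
0.21 Fe → 0.2100 mol FeO per formula unit; M(FeO) = 71.844, so FeO mass = 15.087 g.
15.087/223.170 × 100 = 6.76 wt%.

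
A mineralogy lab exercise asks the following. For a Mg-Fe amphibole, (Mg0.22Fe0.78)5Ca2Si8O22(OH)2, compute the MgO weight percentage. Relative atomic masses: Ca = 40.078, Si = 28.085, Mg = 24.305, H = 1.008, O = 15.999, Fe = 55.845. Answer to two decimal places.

M((Mg0.22Fe0.78)5Ca2Si8O22(OH)2) = 935.359 g/mol; M(MgO) = 40.304 g/mol.
Moles MgO per formula unit = 1.10 Mg ÷ 1 = 1.1000.
MgO fraction = (1.1000 × 40.304) / 935.359 = 44.334/935.359 = 0.0474.

4.74 wt%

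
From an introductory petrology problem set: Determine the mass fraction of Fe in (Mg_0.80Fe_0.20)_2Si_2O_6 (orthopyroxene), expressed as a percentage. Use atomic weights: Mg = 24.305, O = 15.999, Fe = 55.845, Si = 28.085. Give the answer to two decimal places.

Formula mass = 1.60×24.305 + 0.40×55.845 + 2×28.085 + 6×15.999 = 213.390 g/mol, of which 22.338 g is Fe.
So Fe makes up 22.338/213.390 = 0.1047 of the mass, i.e. 10.47%.

10.47 wt%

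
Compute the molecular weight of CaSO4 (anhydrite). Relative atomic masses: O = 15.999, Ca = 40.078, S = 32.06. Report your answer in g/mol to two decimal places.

The formula mass is the sum 1×40.078 + 1×32.06 + 4×15.999.

136.13 g/mol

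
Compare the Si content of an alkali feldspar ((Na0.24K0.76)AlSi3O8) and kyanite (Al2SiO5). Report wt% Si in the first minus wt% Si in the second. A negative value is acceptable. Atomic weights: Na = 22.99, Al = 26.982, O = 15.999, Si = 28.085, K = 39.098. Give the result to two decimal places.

13.37 percentage points

Si in (Na0.24K0.76)AlSi3O8: molar mass 274.461 g/mol; 3×28.085 = 84.255 g → 30.70 wt%.
Si in Al2SiO5: molar mass 162.044 g/mol; 1×28.085 = 28.085 g → 17.33 wt%.
Difference = 30.70 − 17.33 = 13.37 percentage points.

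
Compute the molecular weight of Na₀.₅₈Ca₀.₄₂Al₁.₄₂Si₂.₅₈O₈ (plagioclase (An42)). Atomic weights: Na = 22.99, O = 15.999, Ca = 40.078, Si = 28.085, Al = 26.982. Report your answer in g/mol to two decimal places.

M = 0.58·22.99 + 0.42·40.078 + 1.42·26.982 + 2.58·28.085 + 8·15.999

268.93 g/mol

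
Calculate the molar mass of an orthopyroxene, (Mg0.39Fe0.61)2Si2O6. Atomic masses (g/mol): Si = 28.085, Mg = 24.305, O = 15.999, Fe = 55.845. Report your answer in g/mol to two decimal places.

Mg: 0.78 × 24.305 = 18.9579
Fe: 1.22 × 55.845 = 68.1309
Si: 2 × 28.085 = 56.1700
O: 6 × 15.999 = 95.9940
Summing the contributions gives the formula mass.

239.25 g/mol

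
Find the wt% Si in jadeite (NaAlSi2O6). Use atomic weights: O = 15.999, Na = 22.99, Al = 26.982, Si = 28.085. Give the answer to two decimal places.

Formula mass = 1×22.99 + 1×26.982 + 2×28.085 + 6×15.999 = 202.136 g/mol, of which 56.170 g is Si.
So Si makes up 56.170/202.136 = 0.2779 of the mass, i.e. 27.79%.

27.79 weight percent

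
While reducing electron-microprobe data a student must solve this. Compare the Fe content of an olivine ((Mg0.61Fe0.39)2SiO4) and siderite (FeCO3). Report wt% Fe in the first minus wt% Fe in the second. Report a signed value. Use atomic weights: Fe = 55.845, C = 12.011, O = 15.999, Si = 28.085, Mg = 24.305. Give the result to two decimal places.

First mineral: 43.559 g Fe in 165.292 g formula = 26.35 wt% Fe.
Second mineral: 55.845 g Fe in 115.853 g formula = 48.20 wt% Fe.
26.35% − 48.20% gives a difference of -21.85 percentage points.

-21.85 percentage points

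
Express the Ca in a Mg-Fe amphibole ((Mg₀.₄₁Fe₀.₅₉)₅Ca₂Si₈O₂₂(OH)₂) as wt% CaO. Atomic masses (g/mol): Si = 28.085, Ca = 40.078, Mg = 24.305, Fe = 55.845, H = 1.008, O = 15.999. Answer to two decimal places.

12.39 wt%

M((Mg₀.₄₁Fe₀.₅₉)₅Ca₂Si₈O₂₂(OH)₂) = 905.396 g/mol; M(CaO) = 56.077 g/mol.
Moles CaO per formula unit = 2 Ca ÷ 1 = 2.0000.
CaO fraction = (2.0000 × 56.077) / 905.396 = 112.154/905.396 = 0.1239.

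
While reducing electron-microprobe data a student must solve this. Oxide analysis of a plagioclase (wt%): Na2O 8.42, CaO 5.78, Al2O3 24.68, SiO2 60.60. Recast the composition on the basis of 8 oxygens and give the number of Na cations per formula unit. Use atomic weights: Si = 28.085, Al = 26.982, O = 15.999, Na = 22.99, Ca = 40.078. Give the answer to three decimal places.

8.42 wt% Na2O ÷ 61.979 g/mol = 0.13585 mol, giving 0.27170 Na and 0.13585 O.
5.78 wt% CaO ÷ 56.077 g/mol = 0.10307 mol, giving 0.10307 Ca and 0.10307 O.
24.68 wt% Al2O3 ÷ 101.961 g/mol = 0.24205 mol, giving 0.48410 Al and 0.72615 O.
60.60 wt% SiO2 ÷ 60.083 g/mol = 1.00860 mol, giving 1.00860 Si and 2.01720 O.
Oxygen sums to 2.98227; scaling by 8/2.98227 = 2.68252 puts the formula on 8 O.
Na: 0.27170 × 2.68252 = 0.729 atoms per formula unit.

0.729 Na apfu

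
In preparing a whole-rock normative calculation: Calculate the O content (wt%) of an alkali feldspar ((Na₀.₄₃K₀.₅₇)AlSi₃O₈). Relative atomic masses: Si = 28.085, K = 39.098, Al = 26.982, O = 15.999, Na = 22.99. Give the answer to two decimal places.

47.16 wt%

Formula mass = 0.43·22.99 + 0.57·39.098 + 1·26.982 + 3·28.085 + 8·15.999 = 271.401 g/mol, of which 127.992 g is O.
So O makes up 127.992/271.401 = 0.4716 of the mass, i.e. 47.16%.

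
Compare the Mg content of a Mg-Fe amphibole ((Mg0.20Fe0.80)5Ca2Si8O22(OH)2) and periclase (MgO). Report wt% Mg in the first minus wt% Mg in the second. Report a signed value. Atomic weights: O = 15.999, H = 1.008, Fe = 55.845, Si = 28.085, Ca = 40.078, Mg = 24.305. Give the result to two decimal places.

First mineral: 24.305 g Mg in 938.513 g formula = 2.59 wt% Mg.
Second mineral: 24.305 g Mg in 40.304 g formula = 60.30 wt% Mg.
2.59% − 60.30% gives a difference of -57.71 percentage points.

-57.71 percentage points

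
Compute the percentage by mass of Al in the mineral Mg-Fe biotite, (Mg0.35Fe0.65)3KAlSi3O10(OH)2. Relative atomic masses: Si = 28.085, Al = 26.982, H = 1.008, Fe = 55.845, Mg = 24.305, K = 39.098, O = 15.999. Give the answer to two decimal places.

5.64 weight percent

M((Mg0.35Fe0.65)3KAlSi3O10(OH)2) = 478.757 g/mol.
Al contributes 1 × 26.982 = 26.982 g per mole.
26.982/478.757 = 0.0564 → 5.64%.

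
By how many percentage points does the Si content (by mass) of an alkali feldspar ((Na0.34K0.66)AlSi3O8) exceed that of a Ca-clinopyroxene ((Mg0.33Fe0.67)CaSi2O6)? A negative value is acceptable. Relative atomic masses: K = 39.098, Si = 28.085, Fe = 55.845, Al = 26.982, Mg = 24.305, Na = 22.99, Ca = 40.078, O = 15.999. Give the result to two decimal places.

Si in (Na0.34K0.66)AlSi3O8: molar mass 272.850 g/mol; 3×28.085 = 84.255 g → 30.88 wt%.
Si in (Mg0.33Fe0.67)CaSi2O6: molar mass 237.679 g/mol; 2×28.085 = 56.170 g → 23.63 wt%.
Difference = 30.88 − 23.63 = 7.25 percentage points.

7.25 percentage points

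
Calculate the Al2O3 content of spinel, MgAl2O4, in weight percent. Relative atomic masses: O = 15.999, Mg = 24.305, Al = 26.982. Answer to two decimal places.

Molar mass of MgAl2O4 = 1·24.305 + 2·26.982 + 4·15.999 = 142.265 g/mol.
Each formula unit contains 2 Al, equivalent to 2/2 = 1.0000 mol Al2O3.
M(Al2O3) = 2×26.982 + 3×15.999 = 101.961 g/mol.
Mass of Al2O3 per formula unit = 1.0000 × 101.961 = 101.961 g.
Al2O3 wt% = 101.961 / 142.265 × 100 = 71.67%.

71.67 wt%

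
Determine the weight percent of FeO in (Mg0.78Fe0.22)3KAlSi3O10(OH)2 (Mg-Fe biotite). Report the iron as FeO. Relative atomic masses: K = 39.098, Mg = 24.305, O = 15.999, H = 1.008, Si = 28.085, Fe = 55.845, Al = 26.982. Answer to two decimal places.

10.82 wt%

Molar mass of (Mg0.78Fe0.22)3KAlSi3O10(OH)2 = 2.34×24.305 + 0.66×55.845 + 1×39.098 + 1×26.982 + 3×28.085 + 12×15.999 + 2×1.008 = 438.070 g/mol.
Each formula unit contains 0.66 Fe, equivalent to 0.66/1 = 0.6600 mol FeO.
M(FeO) = 1×55.845 + 1×15.999 = 71.844 g/mol.
Mass of FeO per formula unit = 0.6600 × 71.844 = 47.417 g.
FeO wt% = 47.417 / 438.070 × 100 = 10.82%.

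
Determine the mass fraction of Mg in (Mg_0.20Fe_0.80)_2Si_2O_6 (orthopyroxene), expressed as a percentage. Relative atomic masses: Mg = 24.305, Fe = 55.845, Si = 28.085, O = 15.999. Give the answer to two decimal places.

3.87 weight percent

Formula mass = 0.40*24.305 + 1.60*55.845 + 2*28.085 + 6*15.999 = 251.238 g/mol, of which 9.722 g is Mg.
So Mg makes up 9.722/251.238 = 0.0387 of the mass, i.e. 3.87%.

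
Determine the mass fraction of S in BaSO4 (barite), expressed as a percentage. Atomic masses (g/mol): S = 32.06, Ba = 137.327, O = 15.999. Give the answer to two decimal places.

Molar mass of BaSO4: 1×137.327 + 1×32.06 + 4×15.999 = 233.383 g/mol.
Mass of S per formula unit: 1 × 32.06 = 32.060 g.
Weight fraction S = 32.060 / 233.383 = 0.1374.

13.74 wt%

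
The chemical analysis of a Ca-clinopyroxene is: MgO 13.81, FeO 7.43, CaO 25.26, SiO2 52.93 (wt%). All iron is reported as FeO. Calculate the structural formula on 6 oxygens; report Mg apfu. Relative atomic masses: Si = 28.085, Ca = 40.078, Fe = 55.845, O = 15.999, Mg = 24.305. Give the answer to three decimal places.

MgO: 13.81/40.304 = 0.34265 mol → 0.34265 mol Mg, 0.34265 mol O.
FeO: 7.43/71.844 = 0.10342 mol → 0.10342 mol Fe, 0.10342 mol O.
CaO: 25.26/56.077 = 0.45045 mol → 0.45045 mol Ca, 0.45045 mol O.
SiO2: 52.93/60.083 = 0.88095 mol → 0.88095 mol Si, 1.76190 mol O.
Total oxygen = 2.65842 mol. Normalization factor = 6/2.65842 = 2.25698.
Mg per 6 O = 0.34265 × 2.25698 = 0.773.

0.773 Mg apfu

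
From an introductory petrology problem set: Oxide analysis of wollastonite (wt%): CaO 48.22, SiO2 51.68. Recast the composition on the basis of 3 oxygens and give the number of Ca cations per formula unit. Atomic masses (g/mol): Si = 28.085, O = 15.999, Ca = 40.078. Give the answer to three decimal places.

1.000 Ca apfu

CaO: 48.22/56.077 = 0.85989 mol → 0.85989 mol Ca, 0.85989 mol O.
SiO2: 51.68/60.083 = 0.86014 mol → 0.86014 mol Si, 1.72028 mol O.
Total oxygen = 2.58017 mol. Normalization factor = 3/2.58017 = 1.16271.
Ca per 3 O = 0.85989 × 1.16271 = 1.000.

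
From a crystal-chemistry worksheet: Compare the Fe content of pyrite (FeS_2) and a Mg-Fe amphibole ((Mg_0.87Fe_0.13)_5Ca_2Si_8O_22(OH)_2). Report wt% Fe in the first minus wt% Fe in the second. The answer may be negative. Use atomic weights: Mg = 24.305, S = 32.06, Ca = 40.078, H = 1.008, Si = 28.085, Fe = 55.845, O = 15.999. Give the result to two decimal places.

42.19 percentage points

Fe in FeS_2: molar mass 119.965 g/mol; 1×55.845 = 55.845 g → 46.55 wt%.
Fe in (Mg_0.87Fe_0.13)_5Ca_2Si_8O_22(OH)_2: molar mass 832.854 g/mol; 0.65×55.845 = 36.299 g → 4.36 wt%.
Difference = 46.55 − 4.36 = 42.19 percentage points.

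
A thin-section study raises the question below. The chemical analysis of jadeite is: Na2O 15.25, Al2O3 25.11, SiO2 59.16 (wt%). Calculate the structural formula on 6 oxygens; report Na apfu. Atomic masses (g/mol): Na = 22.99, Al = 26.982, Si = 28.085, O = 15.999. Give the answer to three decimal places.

0.999 Na apfu

15.25 wt% Na2O ÷ 61.979 g/mol = 0.24605 mol, giving 0.49210 Na and 0.24605 O.
25.11 wt% Al2O3 ÷ 101.961 g/mol = 0.24627 mol, giving 0.49254 Al and 0.73881 O.
59.16 wt% SiO2 ÷ 60.083 g/mol = 0.98464 mol, giving 0.98464 Si and 1.96928 O.
Oxygen sums to 2.95414; scaling by 6/2.95414 = 2.03105 puts the formula on 6 O.
Na: 0.49210 × 2.03105 = 0.999 atoms per formula unit.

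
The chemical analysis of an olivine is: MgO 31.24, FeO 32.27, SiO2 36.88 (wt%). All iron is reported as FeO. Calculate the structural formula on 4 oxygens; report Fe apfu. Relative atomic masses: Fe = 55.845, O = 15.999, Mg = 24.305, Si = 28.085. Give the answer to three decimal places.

31.24 wt% MgO ÷ 40.304 g/mol = 0.77511 mol, giving 0.77511 Mg and 0.77511 O.
32.27 wt% FeO ÷ 71.844 g/mol = 0.44917 mol, giving 0.44917 Fe and 0.44917 O.
36.88 wt% SiO2 ÷ 60.083 g/mol = 0.61382 mol, giving 0.61382 Si and 1.22764 O.
Oxygen sums to 2.45192; scaling by 4/2.45192 = 1.63137 puts the formula on 4 O.
Fe: 0.44917 × 1.63137 = 0.733 atoms per formula unit.

0.733 Fe apfu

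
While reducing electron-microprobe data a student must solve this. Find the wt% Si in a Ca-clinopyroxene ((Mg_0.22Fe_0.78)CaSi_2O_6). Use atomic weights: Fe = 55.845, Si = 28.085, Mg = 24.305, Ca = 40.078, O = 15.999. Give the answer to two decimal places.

M((Mg_0.22Fe_0.78)CaSi_2O_6) = 241.148 g/mol.
Si contributes 2 × 28.085 = 56.170 g per mole.
56.170/241.148 = 0.2329 → 23.29%.

23.29 weight percent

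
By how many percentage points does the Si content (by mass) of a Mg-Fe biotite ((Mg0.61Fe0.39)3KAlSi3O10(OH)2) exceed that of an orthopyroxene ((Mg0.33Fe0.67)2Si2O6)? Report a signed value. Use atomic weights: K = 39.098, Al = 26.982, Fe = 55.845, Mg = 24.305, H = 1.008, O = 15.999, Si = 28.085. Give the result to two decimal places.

Si in (Mg0.61Fe0.39)3KAlSi3O10(OH)2: molar mass 454.156 g/mol; 3×28.085 = 84.255 g → 18.55 wt%.
Si in (Mg0.33Fe0.67)2Si2O6: molar mass 243.038 g/mol; 2×28.085 = 56.170 g → 23.11 wt%.
Difference = 18.55 − 23.11 = -4.56 percentage points.

-4.56 percentage points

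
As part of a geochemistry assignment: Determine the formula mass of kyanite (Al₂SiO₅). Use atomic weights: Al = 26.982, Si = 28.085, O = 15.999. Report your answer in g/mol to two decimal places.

162.04 g/mol

M = 2*26.982 + 1*28.085 + 5*15.999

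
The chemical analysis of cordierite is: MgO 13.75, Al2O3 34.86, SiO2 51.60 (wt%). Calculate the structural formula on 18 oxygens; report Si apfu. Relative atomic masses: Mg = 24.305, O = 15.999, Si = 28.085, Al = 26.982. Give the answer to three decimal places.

5.012 Si apfu

MgO (M=40.304): mol = 0.34116; Mg = 0.34116, O = 0.34116.
Al2O3 (M=101.961): mol = 0.34190; Al = 0.68380, O = 1.02570.
SiO2 (M=60.083): mol = 0.85881; Si = 0.85881, O = 1.71762.
ΣO = 3.08448; factor = 18/ΣO = 5.83567.
Si apfu = 0.85881 × 5.83567 = 5.012.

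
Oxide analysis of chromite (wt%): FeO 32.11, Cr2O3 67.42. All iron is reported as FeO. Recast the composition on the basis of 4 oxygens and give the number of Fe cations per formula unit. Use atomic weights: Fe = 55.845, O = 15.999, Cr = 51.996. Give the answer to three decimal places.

1.006 Fe apfu

FeO: 32.11/71.844 = 0.44694 mol → 0.44694 mol Fe, 0.44694 mol O.
Cr2O3: 67.42/151.989 = 0.44358 mol → 0.88716 mol Cr, 1.33074 mol O.
Total oxygen = 1.77768 mol. Normalization factor = 4/1.77768 = 2.25012.
Fe per 4 O = 0.44694 × 2.25012 = 1.006.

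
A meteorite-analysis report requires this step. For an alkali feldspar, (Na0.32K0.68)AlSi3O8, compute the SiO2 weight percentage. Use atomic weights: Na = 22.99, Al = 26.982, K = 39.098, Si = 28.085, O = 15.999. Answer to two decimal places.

Formula mass = 273.172 g/mol.
3 Si → 3.0000 mol SiO2 per formula unit; M(SiO2) = 60.083, so SiO2 mass = 180.249 g.
180.249/273.172 × 100 = 65.98 wt%.

65.98 wt%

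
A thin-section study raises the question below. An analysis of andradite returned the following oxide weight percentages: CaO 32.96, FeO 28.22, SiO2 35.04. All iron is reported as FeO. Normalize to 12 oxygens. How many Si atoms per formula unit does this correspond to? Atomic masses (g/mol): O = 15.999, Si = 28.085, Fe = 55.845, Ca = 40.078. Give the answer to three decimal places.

CaO: 32.96/56.077 = 0.58776 mol → 0.58776 mol Ca, 0.58776 mol O.
FeO: 28.22/71.844 = 0.39280 mol → 0.39280 mol Fe, 0.39280 mol O.
SiO2: 35.04/60.083 = 0.58319 mol → 0.58319 mol Si, 1.16638 mol O.
Total oxygen = 2.14694 mol. Normalization factor = 12/2.14694 = 5.58935.
Si per 12 O = 0.58319 × 5.58935 = 3.260.

3.260 Si apfu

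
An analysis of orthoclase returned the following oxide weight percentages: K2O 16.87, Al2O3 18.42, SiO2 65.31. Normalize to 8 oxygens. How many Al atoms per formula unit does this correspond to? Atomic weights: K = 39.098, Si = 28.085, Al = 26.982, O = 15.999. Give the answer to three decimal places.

0.998 Al apfu

K2O: 16.87/94.195 = 0.17910 mol → 0.35820 mol K, 0.17910 mol O.
Al2O3: 18.42/101.961 = 0.18066 mol → 0.36132 mol Al, 0.54198 mol O.
SiO2: 65.31/60.083 = 1.08700 mol → 1.08700 mol Si, 2.17400 mol O.
Total oxygen = 2.89508 mol. Normalization factor = 8/2.89508 = 2.76331.
Al per 8 O = 0.36132 × 2.76331 = 0.998.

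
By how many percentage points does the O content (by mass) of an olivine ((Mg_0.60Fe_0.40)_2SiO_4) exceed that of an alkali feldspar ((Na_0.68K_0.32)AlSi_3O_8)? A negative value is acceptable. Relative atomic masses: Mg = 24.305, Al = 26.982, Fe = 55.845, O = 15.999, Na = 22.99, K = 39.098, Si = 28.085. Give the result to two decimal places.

M((Mg_0.60Fe_0.40)_2SiO_4) = 165.923 g/mol, so wt% O = 63.996/165.923 × 100 = 38.57%.
M((Na_0.68K_0.32)AlSi_3O_8) = 267.374 g/mol, so wt% O = 127.992/267.374 × 100 = 47.87%.
38.57 − 47.87 = -9.30 pp.

-9.30 percentage points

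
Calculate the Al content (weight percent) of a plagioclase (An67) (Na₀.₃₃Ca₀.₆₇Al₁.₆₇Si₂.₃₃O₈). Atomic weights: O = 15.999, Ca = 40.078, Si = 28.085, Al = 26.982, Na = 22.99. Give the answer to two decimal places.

Formula mass = 0.33*22.99 + 0.67*40.078 + 1.67*26.982 + 2.33*28.085 + 8*15.999 = 272.929 g/mol, of which 45.060 g is Al.
So Al makes up 45.060/272.929 = 0.1651 of the mass, i.e. 16.51%.

16.51 weight percent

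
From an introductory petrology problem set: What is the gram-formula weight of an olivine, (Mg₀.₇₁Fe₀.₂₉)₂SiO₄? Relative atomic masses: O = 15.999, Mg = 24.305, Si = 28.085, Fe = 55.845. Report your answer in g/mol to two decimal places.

158.98 g/mol

Mg: 1.42 × 24.305 = 34.5131
Fe: 0.58 × 55.845 = 32.3901
Si: 1 × 28.085 = 28.0850
O: 4 × 15.999 = 63.9960
Summing the contributions gives the formula mass.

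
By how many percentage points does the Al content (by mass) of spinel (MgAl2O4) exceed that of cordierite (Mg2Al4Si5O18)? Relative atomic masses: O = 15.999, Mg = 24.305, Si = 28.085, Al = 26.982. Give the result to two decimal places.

Al in MgAl2O4: molar mass 142.265 g/mol; 2×26.982 = 53.964 g → 37.93 wt%.
Al in Mg2Al4Si5O18: molar mass 584.945 g/mol; 4×26.982 = 107.928 g → 18.45 wt%.
Difference = 37.93 − 18.45 = 19.48 percentage points.

19.48 percentage points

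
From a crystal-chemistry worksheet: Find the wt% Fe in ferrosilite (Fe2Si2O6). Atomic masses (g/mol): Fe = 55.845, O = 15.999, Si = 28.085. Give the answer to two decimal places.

42.33 weight percent

M(Fe2Si2O6) = 263.854 g/mol.
Fe contributes 2 × 55.845 = 111.690 g per mole.
111.690/263.854 = 0.4233 → 42.33%.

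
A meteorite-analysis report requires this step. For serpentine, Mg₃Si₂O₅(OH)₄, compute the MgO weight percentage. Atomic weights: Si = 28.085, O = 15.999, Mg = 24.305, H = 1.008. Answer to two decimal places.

M(Mg₃Si₂O₅(OH)₄) = 277.108 g/mol; M(MgO) = 40.304 g/mol.
Moles MgO per formula unit = 3 Mg ÷ 1 = 3.0000.
MgO fraction = (3.0000 × 40.304) / 277.108 = 120.912/277.108 = 0.4363.

43.63 wt%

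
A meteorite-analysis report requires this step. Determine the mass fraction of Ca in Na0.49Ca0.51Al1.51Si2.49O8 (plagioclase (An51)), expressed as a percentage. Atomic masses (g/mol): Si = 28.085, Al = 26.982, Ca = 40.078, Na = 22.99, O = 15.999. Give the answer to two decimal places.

7.56 mass %

M(Na0.49Ca0.51Al1.51Si2.49O8) = 270.371 g/mol.
Ca contributes 0.51 × 40.078 = 20.440 g per mole.
20.440/270.371 = 0.0756 → 7.56%.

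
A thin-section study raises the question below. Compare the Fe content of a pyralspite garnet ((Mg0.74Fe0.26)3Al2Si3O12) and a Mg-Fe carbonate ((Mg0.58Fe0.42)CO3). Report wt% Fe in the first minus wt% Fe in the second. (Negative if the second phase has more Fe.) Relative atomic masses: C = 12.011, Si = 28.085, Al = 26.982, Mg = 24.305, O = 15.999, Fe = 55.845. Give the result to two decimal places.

Fe in (Mg0.74Fe0.26)3Al2Si3O12: molar mass 427.723 g/mol; 0.78×55.845 = 43.559 g → 10.18 wt%.
Fe in (Mg0.58Fe0.42)CO3: molar mass 97.560 g/mol; 0.42×55.845 = 23.455 g → 24.04 wt%.
Difference = 10.18 − 24.04 = -13.86 percentage points.

-13.86 percentage points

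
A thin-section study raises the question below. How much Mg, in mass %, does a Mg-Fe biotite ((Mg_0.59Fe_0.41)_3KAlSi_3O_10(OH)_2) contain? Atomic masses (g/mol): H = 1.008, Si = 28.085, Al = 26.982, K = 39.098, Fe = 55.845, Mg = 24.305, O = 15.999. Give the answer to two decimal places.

Molar mass of (Mg_0.59Fe_0.41)_3KAlSi_3O_10(OH)_2: 1.77·24.305 + 1.23·55.845 + 1·39.098 + 1·26.982 + 3·28.085 + 12·15.999 + 2·1.008 = 456.048 g/mol.
Mass of Mg per formula unit: 1.77 × 24.305 = 43.020 g.
Weight fraction Mg = 43.020 / 456.048 = 0.0943.

9.43 mass %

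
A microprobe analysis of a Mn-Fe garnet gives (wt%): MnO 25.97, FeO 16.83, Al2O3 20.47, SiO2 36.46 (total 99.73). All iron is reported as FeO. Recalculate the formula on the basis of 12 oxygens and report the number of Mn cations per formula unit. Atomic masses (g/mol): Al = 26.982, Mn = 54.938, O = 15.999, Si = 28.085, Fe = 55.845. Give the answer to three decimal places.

1.818 Mn apfu

MnO (M=70.937): mol = 0.36610; Mn = 0.36610, O = 0.36610.
FeO (M=71.844): mol = 0.23426; Fe = 0.23426, O = 0.23426.
Al2O3 (M=101.961): mol = 0.20076; Al = 0.40152, O = 0.60228.
SiO2 (M=60.083): mol = 0.60683; Si = 0.60683, O = 1.21366.
ΣO = 2.41630; factor = 12/ΣO = 4.96627.
Mn apfu = 0.36610 × 4.96627 = 1.818.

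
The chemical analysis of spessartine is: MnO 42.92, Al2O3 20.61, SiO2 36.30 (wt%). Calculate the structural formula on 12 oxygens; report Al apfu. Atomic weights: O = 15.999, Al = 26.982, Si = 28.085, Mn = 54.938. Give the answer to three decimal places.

2.005 Al apfu

MnO (M=70.937): mol = 0.60504; Mn = 0.60504, O = 0.60504.
Al2O3 (M=101.961): mol = 0.20214; Al = 0.40428, O = 0.60642.
SiO2 (M=60.083): mol = 0.60416; Si = 0.60416, O = 1.20832.
ΣO = 2.41978; factor = 12/ΣO = 4.95913.
Al apfu = 0.40428 × 4.95913 = 2.005.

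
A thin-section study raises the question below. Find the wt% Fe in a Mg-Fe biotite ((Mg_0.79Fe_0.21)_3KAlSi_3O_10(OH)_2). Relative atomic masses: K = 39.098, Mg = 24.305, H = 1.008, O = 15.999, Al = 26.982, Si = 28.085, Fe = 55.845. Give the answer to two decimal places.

Formula mass = 2.37×24.305 + 0.63×55.845 + 1×39.098 + 1×26.982 + 3×28.085 + 12×15.999 + 2×1.008 = 437.124 g/mol, of which 35.182 g is Fe.
So Fe makes up 35.182/437.124 = 0.0805 of the mass, i.e. 8.05%.

8.05 mass %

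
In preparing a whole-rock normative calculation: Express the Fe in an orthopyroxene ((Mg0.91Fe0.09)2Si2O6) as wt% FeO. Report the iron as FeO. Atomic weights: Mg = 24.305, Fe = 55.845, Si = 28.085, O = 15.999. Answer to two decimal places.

6.26 wt%

Molar mass of (Mg0.91Fe0.09)2Si2O6 = 1.82×24.305 + 0.18×55.845 + 2×28.085 + 6×15.999 = 206.451 g/mol.
Each formula unit contains 0.18 Fe, equivalent to 0.18/1 = 0.1800 mol FeO.
M(FeO) = 1×55.845 + 1×15.999 = 71.844 g/mol.
Mass of FeO per formula unit = 0.1800 × 71.844 = 12.932 g.
FeO wt% = 12.932 / 206.451 × 100 = 6.26%.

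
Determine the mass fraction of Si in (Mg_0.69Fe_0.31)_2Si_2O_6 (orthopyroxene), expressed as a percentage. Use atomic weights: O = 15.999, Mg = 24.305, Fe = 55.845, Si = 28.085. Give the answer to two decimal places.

25.49 weight percent

M((Mg_0.69Fe_0.31)_2Si_2O_6) = 220.329 g/mol.
Si contributes 2 × 28.085 = 56.170 g per mole.
56.170/220.329 = 0.2549 → 25.49%.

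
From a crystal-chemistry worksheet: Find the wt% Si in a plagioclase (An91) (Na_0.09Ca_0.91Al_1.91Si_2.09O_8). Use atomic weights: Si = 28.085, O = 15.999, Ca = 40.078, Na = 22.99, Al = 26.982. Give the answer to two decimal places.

21.21 mass %

Formula mass = 0.09·22.99 + 0.91·40.078 + 1.91·26.982 + 2.09·28.085 + 8·15.999 = 276.765 g/mol, of which 58.698 g is Si.
So Si makes up 58.698/276.765 = 0.2121 of the mass, i.e. 21.21%.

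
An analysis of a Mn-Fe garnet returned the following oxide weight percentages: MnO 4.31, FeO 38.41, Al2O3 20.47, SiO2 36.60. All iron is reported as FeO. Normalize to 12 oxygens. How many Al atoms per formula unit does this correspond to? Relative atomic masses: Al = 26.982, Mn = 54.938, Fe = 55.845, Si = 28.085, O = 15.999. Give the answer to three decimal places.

1.994 Al apfu

MnO (M=70.937): mol = 0.06076; Mn = 0.06076, O = 0.06076.
FeO (M=71.844): mol = 0.53463; Fe = 0.53463, O = 0.53463.
Al2O3 (M=101.961): mol = 0.20076; Al = 0.40152, O = 0.60228.
SiO2 (M=60.083): mol = 0.60916; Si = 0.60916, O = 1.21832.
ΣO = 2.41599; factor = 12/ΣO = 4.96691.
Al apfu = 0.40152 × 4.96691 = 1.994.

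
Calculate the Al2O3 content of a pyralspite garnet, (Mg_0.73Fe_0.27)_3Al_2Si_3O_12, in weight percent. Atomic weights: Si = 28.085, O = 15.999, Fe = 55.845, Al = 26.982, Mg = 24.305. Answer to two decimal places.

M((Mg_0.73Fe_0.27)_3Al_2Si_3O_12) = 428.669 g/mol; M(Al2O3) = 101.961 g/mol.
Moles Al2O3 per formula unit = 2 Al ÷ 2 = 1.0000.
Al2O3 fraction = (1.0000 × 101.961) / 428.669 = 101.961/428.669 = 0.2379.

23.79 wt%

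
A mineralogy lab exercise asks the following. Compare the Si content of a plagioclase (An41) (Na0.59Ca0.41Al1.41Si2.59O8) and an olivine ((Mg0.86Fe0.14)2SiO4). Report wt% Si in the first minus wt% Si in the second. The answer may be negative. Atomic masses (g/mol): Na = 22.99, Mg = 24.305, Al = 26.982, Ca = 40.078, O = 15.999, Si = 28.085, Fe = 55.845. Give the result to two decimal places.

8.28 percentage points

M(Na0.59Ca0.41Al1.41Si2.59O8) = 268.773 g/mol, so wt% Si = 72.740/268.773 × 100 = 27.06%.
M((Mg0.86Fe0.14)2SiO4) = 149.522 g/mol, so wt% Si = 28.085/149.522 × 100 = 18.78%.
27.06 − 18.78 = 8.28 pp.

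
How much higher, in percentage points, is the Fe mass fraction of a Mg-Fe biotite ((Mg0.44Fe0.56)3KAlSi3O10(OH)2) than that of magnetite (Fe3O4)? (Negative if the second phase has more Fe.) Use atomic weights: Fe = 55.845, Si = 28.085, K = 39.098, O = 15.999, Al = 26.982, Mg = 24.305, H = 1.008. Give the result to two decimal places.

-52.41 percentage points

M((Mg0.44Fe0.56)3KAlSi3O10(OH)2) = 470.241 g/mol, so wt% Fe = 93.820/470.241 × 100 = 19.95%.
M(Fe3O4) = 231.531 g/mol, so wt% Fe = 167.535/231.531 × 100 = 72.36%.
19.95 − 72.36 = -52.41 pp.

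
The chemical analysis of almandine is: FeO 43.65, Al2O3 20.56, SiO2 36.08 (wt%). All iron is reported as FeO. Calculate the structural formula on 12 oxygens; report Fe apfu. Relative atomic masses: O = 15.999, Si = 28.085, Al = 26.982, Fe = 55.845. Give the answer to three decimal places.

3.021 Fe apfu

FeO: 43.65/71.844 = 0.60757 mol → 0.60757 mol Fe, 0.60757 mol O.
Al2O3: 20.56/101.961 = 0.20165 mol → 0.40330 mol Al, 0.60495 mol O.
SiO2: 36.08/60.083 = 0.60050 mol → 0.60050 mol Si, 1.20100 mol O.
Total oxygen = 2.41352 mol. Normalization factor = 12/2.41352 = 4.97199.
Fe per 12 O = 0.60757 × 4.97199 = 3.021.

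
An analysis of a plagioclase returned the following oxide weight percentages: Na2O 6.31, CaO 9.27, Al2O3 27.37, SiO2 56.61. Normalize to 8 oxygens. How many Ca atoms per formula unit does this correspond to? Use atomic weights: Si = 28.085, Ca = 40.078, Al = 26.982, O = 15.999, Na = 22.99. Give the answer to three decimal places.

0.447 Ca apfu

Na2O: 6.31/61.979 = 0.10181 mol → 0.20362 mol Na, 0.10181 mol O.
CaO: 9.27/56.077 = 0.16531 mol → 0.16531 mol Ca, 0.16531 mol O.
Al2O3: 27.37/101.961 = 0.26844 mol → 0.53688 mol Al, 0.80532 mol O.
SiO2: 56.61/60.083 = 0.94220 mol → 0.94220 mol Si, 1.88440 mol O.
Total oxygen = 2.95684 mol. Normalization factor = 8/2.95684 = 2.70559.
Ca per 8 O = 0.16531 × 2.70559 = 0.447.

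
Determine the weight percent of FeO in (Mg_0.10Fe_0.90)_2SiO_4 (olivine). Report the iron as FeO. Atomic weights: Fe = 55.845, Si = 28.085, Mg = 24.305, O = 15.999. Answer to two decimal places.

Molar mass of (Mg_0.10Fe_0.90)_2SiO_4 = 0.20×24.305 + 1.80×55.845 + 1×28.085 + 4×15.999 = 197.463 g/mol.
Each formula unit contains 1.80 Fe, equivalent to 1.80/1 = 1.8000 mol FeO.
M(FeO) = 1×55.845 + 1×15.999 = 71.844 g/mol.
Mass of FeO per formula unit = 1.8000 × 71.844 = 129.319 g.
FeO wt% = 129.319 / 197.463 × 100 = 65.49%.

65.49 wt%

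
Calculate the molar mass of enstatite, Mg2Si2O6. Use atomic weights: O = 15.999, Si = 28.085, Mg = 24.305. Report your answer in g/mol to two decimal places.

Mg: 2 × 24.305 = 48.6100
Si: 2 × 28.085 = 56.1700
O: 6 × 15.999 = 95.9940
Summing the contributions gives the formula mass.

200.77 g/mol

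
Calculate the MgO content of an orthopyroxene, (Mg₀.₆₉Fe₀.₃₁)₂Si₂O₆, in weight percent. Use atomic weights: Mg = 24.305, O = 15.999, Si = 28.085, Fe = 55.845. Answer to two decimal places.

25.24 wt%

Molar mass of (Mg₀.₆₉Fe₀.₃₁)₂Si₂O₆ = 1.38×24.305 + 0.62×55.845 + 2×28.085 + 6×15.999 = 220.329 g/mol.
Each formula unit contains 1.38 Mg, equivalent to 1.38/1 = 1.3800 mol MgO.
M(MgO) = 1×24.305 + 1×15.999 = 40.304 g/mol.
Mass of MgO per formula unit = 1.3800 × 40.304 = 55.620 g.
MgO wt% = 55.620 / 220.329 × 100 = 25.24%.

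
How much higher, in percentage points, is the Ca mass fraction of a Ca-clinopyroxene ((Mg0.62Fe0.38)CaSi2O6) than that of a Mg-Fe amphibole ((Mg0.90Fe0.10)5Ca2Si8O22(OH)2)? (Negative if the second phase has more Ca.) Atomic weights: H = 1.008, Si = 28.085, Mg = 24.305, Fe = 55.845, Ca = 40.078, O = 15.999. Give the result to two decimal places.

Ca in (Mg0.62Fe0.38)CaSi2O6: molar mass 228.532 g/mol; 1×40.078 = 40.078 g → 17.54 wt%.
Ca in (Mg0.90Fe0.10)5Ca2Si8O22(OH)2: molar mass 828.123 g/mol; 2×40.078 = 80.156 g → 9.68 wt%.
Difference = 17.54 − 9.68 = 7.86 percentage points.

7.86 percentage points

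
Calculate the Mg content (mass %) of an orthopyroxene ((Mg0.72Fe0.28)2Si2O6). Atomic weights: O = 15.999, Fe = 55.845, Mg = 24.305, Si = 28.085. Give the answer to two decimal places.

16.02 mass %

Molar mass of (Mg0.72Fe0.28)2Si2O6: 1.44*24.305 + 0.56*55.845 + 2*28.085 + 6*15.999 = 218.436 g/mol.
Mass of Mg per formula unit: 1.44 × 24.305 = 34.999 g.
Weight fraction Mg = 34.999 / 218.436 = 0.1602.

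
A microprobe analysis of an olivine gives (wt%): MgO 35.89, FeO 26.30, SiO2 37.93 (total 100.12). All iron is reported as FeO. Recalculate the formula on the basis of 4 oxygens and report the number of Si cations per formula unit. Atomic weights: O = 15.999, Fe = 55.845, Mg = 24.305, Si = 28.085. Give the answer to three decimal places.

1.002 Si apfu

MgO: 35.89/40.304 = 0.89048 mol → 0.89048 mol Mg, 0.89048 mol O.
FeO: 26.30/71.844 = 0.36607 mol → 0.36607 mol Fe, 0.36607 mol O.
SiO2: 37.93/60.083 = 0.63129 mol → 0.63129 mol Si, 1.26258 mol O.
Total oxygen = 2.51913 mol. Normalization factor = 4/2.51913 = 1.58785.
Si per 4 O = 0.63129 × 1.58785 = 1.002.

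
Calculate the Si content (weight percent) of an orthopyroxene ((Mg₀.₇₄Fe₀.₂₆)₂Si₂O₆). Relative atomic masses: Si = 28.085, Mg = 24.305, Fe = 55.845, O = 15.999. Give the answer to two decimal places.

25.86 weight percent

Formula mass = 1.48*24.305 + 0.52*55.845 + 2*28.085 + 6*15.999 = 217.175 g/mol, of which 56.170 g is Si.
So Si makes up 56.170/217.175 = 0.2586 of the mass, i.e. 25.86%.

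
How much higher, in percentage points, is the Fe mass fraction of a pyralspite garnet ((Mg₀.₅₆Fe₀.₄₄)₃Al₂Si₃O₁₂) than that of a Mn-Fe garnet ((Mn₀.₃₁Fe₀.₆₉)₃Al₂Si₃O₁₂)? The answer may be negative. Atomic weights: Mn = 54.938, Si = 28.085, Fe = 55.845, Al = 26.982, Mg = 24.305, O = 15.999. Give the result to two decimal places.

-6.69 percentage points

M((Mg₀.₅₆Fe₀.₄₄)₃Al₂Si₃O₁₂) = 444.755 g/mol, so wt% Fe = 73.715/444.755 × 100 = 16.57%.
M((Mn₀.₃₁Fe₀.₆₉)₃Al₂Si₃O₁₂) = 496.898 g/mol, so wt% Fe = 115.599/496.898 × 100 = 23.26%.
16.57 − 23.26 = -6.69 pp.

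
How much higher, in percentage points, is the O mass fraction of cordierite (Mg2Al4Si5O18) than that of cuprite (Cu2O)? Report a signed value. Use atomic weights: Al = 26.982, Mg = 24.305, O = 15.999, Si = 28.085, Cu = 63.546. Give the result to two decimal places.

38.05 percentage points

First mineral: 287.982 g O in 584.945 g formula = 49.23 wt% O.
Second mineral: 15.999 g O in 143.091 g formula = 11.18 wt% O.
49.23% − 11.18% gives a difference of 38.05 percentage points.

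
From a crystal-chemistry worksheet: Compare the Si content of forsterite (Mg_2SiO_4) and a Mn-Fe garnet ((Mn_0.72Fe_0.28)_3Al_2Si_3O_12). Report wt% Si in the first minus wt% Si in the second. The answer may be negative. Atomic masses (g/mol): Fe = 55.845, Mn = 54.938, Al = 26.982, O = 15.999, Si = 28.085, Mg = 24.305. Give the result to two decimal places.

M(Mg_2SiO_4) = 140.691 g/mol, so wt% Si = 28.085/140.691 × 100 = 19.96%.
M((Mn_0.72Fe_0.28)_3Al_2Si_3O_12) = 495.783 g/mol, so wt% Si = 84.255/495.783 × 100 = 16.99%.
19.96 − 16.99 = 2.97 pp.

2.97 percentage points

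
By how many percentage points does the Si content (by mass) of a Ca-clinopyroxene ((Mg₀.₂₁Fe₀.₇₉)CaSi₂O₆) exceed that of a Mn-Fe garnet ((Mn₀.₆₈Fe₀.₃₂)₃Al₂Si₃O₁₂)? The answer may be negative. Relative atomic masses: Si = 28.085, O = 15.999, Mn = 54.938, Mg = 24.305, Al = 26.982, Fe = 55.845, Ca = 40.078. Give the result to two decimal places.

6.27 percentage points

M((Mg₀.₂₁Fe₀.₇₉)CaSi₂O₆) = 241.464 g/mol, so wt% Si = 56.170/241.464 × 100 = 23.26%.
M((Mn₀.₆₈Fe₀.₃₂)₃Al₂Si₃O₁₂) = 495.892 g/mol, so wt% Si = 84.255/495.892 × 100 = 16.99%.
23.26 − 16.99 = 6.27 pp.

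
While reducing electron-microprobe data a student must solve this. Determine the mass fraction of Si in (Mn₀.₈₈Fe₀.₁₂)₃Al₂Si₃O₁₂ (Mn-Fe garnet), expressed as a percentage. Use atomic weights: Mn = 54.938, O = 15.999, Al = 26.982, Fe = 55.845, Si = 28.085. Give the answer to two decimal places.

Formula mass = 2.64·54.938 + 0.36·55.845 + 2·26.982 + 3·28.085 + 12·15.999 = 495.348 g/mol, of which 84.255 g is Si.
So Si makes up 84.255/495.348 = 0.1701 of the mass, i.e. 17.01%.

17.01 mass %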